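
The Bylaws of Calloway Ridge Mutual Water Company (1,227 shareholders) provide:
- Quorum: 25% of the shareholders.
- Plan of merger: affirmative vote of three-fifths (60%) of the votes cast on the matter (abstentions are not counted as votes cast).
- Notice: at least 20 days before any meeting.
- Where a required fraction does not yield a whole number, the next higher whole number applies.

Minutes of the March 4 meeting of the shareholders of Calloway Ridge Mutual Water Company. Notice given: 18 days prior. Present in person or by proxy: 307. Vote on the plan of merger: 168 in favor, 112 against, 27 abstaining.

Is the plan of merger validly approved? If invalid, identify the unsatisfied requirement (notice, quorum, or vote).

Invalid — notice requirement not satisfied.

Notice: 18 days given; 20 required. Not satisfied.
Quorum: 25% of 1,227 = 306.75, rounded up to 307; 307 present. Satisfied.
Vote: requires three-fifths of the votes cast (307 − 27 abstaining = 280); 3/5 of 280 = 168, so 168 needed; 168 in favor. Satisfied.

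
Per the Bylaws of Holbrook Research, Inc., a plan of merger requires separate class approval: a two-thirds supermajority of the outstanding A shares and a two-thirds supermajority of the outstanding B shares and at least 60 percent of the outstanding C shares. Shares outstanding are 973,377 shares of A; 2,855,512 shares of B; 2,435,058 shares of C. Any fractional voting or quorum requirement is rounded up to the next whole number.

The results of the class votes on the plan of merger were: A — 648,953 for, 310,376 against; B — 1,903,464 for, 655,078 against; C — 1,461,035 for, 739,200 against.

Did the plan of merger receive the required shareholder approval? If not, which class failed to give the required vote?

A: 2/3 of 973377 = 648918; 648,918 required, 648,953 in favor — approved.
B: 2/3 of 2855512 = 1903674.67, rounded up to 1903675; 1,903,675 required, 1,903,464 in favor — not approved.
C: 3/5 of 2435058 = 1461034.80, rounded up to 1461035; 1,461,035 required, 1,461,035 in favor — approved.

Not approved — the B shares did not give the required vote.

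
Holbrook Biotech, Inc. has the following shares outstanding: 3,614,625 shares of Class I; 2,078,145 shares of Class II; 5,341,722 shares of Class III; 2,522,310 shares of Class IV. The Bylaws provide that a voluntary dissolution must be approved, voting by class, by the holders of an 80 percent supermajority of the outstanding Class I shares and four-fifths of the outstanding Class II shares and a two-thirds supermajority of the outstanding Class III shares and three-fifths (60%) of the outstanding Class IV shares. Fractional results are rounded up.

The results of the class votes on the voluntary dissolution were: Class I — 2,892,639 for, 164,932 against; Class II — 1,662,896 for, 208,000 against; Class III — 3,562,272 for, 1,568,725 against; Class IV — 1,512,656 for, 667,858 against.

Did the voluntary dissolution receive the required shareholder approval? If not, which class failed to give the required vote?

Not approved — the Class IV shares did not give the required vote.

Class I: 4/5 of 3614625 = 2891700; 2,891,700 required, 2,892,639 in favor — approved.
Class II: 4/5 of 2078145 = 1662516; 1,662,516 required, 1,662,896 in favor — approved.
Class III: 2/3 of 5341722 = 3561148; 3,561,148 required, 3,562,272 in favor — approved.
Class IV: 3/5 of 2522310 = 1513386; 1,513,386 required, 1,512,656 in favor — not approved.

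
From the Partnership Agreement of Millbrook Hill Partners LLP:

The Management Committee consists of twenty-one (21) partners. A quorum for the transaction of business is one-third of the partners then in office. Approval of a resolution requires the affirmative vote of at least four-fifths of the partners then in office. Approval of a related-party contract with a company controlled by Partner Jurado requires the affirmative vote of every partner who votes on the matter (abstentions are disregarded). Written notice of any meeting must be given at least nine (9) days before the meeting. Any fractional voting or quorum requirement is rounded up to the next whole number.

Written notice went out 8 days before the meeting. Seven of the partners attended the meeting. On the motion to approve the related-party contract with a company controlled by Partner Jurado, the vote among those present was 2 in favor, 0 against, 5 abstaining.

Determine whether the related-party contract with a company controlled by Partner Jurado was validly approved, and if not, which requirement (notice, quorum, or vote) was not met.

Notice: 8 days given; 9 required (8 < 9). Not satisfied.
Quorum: 7 present; quorum is 7. Satisfied.
Vote: the related-party contract with a company controlled by Partner Jurado requires the unanimous vote of the votes cast (7 present − 5 abstaining = 2). Unanimous means all 2, so 2 affirmative votes are needed; 2 voted in favor. Satisfied.

Invalid — notice requirement not satisfied.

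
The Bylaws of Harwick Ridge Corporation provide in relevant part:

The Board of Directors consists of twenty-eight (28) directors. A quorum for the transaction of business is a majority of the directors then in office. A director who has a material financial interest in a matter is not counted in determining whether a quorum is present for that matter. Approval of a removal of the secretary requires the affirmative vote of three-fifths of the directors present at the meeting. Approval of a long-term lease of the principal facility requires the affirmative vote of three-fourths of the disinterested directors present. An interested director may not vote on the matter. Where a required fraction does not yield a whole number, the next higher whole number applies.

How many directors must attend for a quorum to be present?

15

A majority of 28 is 15.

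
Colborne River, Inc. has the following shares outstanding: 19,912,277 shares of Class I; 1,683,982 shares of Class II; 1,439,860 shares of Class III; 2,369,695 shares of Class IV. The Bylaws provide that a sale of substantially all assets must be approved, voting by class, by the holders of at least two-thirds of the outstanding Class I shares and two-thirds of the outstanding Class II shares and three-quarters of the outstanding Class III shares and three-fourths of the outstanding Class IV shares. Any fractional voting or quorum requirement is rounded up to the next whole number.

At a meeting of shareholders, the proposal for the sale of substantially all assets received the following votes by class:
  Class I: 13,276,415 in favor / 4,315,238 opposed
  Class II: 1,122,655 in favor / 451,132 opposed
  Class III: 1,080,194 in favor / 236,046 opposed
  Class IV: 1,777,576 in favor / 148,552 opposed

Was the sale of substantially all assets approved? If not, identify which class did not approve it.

Approved — every class gave the required vote.

Class I: 2/3 of 19912277 = 13274851.33, rounded up to 13274852; 13,274,852 required, 13,276,415 in favor — approved.
Class II: 2/3 of 1683982 = 1122654.67, rounded up to 1122655; 1,122,655 required, 1,122,655 in favor — approved.
Class III: 3/4 of 1439860 = 1079895; 1,079,895 required, 1,080,194 in favor — approved.
Class IV: 3/4 of 2369695 = 1777271.25, rounded up to 1777272; 1,777,272 required, 1,777,576 in favor — approved.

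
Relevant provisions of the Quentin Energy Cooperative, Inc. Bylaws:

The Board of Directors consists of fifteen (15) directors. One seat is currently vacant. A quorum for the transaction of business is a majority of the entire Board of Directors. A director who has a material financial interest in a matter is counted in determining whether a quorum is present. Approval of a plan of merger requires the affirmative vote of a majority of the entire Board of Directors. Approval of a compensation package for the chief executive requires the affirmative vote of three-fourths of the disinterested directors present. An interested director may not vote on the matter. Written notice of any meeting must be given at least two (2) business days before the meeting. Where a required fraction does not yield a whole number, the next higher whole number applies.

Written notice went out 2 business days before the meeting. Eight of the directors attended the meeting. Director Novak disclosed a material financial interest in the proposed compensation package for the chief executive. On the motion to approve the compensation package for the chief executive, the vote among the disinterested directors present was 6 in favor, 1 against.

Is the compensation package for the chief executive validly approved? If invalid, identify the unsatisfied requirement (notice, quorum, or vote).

Valid — all requirements satisfied.

Notice: 2 business days given; 2 required (2 ≥ 2). Satisfied.
Quorum: 8 present (interested directors count toward quorum); quorum is 8. Satisfied.
Vote: the compensation package for the chief executive requires three-fourths of the disinterested directors present (8 − 1 = 7). 3/4 of 7 = 5.25, rounded up to 6, so 6 affirmative votes are needed; 6 voted in favor. Satisfied.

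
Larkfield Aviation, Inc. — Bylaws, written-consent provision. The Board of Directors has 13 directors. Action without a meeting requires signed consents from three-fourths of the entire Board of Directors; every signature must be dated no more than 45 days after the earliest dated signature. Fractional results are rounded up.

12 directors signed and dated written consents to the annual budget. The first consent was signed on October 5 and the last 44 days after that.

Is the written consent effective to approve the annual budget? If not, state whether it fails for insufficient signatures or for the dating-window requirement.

Effective — both the signature and dating-window requirements are satisfied.

Signatures required: three-fourths of 13 — 3/4 of 13 = 9.75, rounded up to 10, so 10 needed; 12 signed. Sufficient.
Dating window: the latest signature is 44 days after the earliest; the limit is 45 days. Within the window.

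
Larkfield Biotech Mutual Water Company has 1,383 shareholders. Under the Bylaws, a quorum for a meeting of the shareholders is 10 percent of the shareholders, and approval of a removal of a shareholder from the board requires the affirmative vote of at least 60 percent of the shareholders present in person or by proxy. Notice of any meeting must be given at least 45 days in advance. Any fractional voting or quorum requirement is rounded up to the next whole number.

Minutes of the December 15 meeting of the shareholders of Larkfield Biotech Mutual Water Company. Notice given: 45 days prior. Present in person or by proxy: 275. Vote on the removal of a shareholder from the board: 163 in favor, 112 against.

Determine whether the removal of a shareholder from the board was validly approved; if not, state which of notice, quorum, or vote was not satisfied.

Invalid — vote requirement not satisfied.

Notice: 45 days given; 45 required. Satisfied.
Quorum: 10% of 1,383 = 138.30, rounded up to 139; 275 present. Satisfied.
Vote: requires three-fifths of those present (275); 3/5 of 275 = 165, so 165 needed; 163 in favor. Not satisfied.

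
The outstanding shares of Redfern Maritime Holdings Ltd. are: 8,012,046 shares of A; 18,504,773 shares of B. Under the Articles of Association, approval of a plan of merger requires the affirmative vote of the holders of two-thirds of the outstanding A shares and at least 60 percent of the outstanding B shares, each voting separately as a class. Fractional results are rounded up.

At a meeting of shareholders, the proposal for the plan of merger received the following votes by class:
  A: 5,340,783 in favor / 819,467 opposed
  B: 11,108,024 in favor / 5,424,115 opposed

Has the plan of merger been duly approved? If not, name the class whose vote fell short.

A: 2/3 of 8012046 = 5341364; 5,341,364 required, 5,340,783 in favor — not approved.
B: 3/5 of 18504773 = 11102863.80, rounded up to 11102864; 11,102,864 required, 11,108,024 in favor — approved.

Not approved — the A shares did not give the required vote.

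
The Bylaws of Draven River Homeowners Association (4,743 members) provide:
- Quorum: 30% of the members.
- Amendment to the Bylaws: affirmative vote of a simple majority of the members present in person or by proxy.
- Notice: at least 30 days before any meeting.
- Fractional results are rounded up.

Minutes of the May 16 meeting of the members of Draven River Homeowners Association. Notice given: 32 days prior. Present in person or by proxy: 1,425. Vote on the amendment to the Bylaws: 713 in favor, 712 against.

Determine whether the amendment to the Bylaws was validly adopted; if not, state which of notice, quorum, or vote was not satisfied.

Notice: 32 days given; 30 required. Satisfied.
Quorum: 30% of 4,743 = 1,422.90, rounded up to 1,423; 1,425 present. Satisfied.
Vote: requires a majority of those present (1,425); a majority of 1425 is 713, so 713 needed; 713 in favor. Satisfied.

Valid — all requirements satisfied.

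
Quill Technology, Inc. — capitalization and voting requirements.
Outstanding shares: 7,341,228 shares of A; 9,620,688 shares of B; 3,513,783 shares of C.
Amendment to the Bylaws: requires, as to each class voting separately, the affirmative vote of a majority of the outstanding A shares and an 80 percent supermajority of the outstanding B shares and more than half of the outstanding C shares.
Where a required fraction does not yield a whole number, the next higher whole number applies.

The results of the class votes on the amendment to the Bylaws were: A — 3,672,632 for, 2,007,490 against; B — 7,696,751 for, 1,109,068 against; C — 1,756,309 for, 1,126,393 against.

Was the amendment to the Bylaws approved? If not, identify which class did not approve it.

A: a majority of 7341228 is 3670615; 3,670,615 required, 3,672,632 in favor — approved.
B: 4/5 of 9620688 = 7696550.40, rounded up to 7696551; 7,696,551 required, 7,696,751 in favor — approved.
C: a majority of 3513783 is 1756892; 1,756,892 required, 1,756,309 in favor — not approved.

Not approved — the C shares did not give the required vote.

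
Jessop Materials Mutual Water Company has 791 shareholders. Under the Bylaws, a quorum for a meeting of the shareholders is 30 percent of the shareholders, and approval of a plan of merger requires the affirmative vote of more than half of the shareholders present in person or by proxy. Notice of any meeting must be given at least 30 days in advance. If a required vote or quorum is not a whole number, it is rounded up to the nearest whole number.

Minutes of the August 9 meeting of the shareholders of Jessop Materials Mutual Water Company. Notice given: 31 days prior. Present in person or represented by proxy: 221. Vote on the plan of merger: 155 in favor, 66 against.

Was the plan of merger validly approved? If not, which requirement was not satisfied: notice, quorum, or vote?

Notice: 31 days given; 30 required. Satisfied.
Quorum: 30% of 791 = 237.30, rounded up to 238; 221 present. Not satisfied.
Vote: requires a majority of those present (221); a majority of 221 is 111, so 111 needed; 155 in favor. Satisfied.

Invalid — quorum requirement not satisfied.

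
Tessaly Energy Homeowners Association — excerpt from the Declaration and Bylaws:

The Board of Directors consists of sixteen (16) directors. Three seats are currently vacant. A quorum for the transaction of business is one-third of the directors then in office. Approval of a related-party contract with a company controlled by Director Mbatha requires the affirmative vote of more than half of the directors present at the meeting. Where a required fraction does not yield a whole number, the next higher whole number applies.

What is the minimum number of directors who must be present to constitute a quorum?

1/3 of 13 = 4.33, rounded up to 5.

5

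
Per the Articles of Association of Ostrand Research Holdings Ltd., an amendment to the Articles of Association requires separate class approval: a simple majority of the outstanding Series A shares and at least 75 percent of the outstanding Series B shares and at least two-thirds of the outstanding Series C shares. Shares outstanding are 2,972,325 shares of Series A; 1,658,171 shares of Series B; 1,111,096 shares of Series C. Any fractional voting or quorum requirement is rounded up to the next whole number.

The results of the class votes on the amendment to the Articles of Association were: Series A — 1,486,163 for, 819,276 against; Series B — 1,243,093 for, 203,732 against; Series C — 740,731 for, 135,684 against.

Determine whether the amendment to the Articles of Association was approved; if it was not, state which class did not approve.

Not approved — the Series B shares did not give the required vote.

Series A: a majority of 2972325 is 1486163; 1,486,163 required, 1,486,163 in favor — approved.
Series B: 3/4 of 1658171 = 1243628.25, rounded up to 1243629; 1,243,629 required, 1,243,093 in favor — not approved.
Series C: 2/3 of 1111096 = 740730.67, rounded up to 740731; 740,731 required, 740,731 in favor — approved.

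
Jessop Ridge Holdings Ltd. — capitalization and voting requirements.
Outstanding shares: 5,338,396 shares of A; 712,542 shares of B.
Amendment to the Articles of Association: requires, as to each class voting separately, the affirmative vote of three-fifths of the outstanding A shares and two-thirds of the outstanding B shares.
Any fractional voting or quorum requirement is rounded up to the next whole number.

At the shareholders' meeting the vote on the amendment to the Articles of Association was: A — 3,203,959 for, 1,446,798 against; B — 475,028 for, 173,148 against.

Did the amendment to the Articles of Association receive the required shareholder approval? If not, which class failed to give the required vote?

A: 3/5 of 5338396 = 3203037.60, rounded up to 3203038; 3,203,038 required, 3,203,959 in favor — approved.
B: 2/3 of 712542 = 475028; 475,028 required, 475,028 in favor — approved.

Approved — every class gave the required vote.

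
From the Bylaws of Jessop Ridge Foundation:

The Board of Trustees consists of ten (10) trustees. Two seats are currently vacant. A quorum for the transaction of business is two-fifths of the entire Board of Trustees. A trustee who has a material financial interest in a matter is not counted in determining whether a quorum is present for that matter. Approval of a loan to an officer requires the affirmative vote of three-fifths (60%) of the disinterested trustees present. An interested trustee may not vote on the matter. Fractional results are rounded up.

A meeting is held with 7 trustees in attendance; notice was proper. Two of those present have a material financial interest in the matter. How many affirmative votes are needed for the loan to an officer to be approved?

3

The loan to an officer requires three-fifths of the disinterested trustees present (7 − 2 = 5).
3/5 of 5 = 3.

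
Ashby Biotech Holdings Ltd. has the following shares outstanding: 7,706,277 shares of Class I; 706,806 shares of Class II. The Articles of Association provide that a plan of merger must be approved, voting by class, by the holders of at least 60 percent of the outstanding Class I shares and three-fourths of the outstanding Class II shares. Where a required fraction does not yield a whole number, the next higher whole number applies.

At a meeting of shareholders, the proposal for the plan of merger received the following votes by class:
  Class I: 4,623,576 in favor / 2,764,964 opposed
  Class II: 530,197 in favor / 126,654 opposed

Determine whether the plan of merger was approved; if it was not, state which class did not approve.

Class I: 3/5 of 7706277 = 4623766.20, rounded up to 4623767; 4,623,767 required, 4,623,576 in favor — not approved.
Class II: 3/4 of 706806 = 530104.50, rounded up to 530105; 530,105 required, 530,197 in favor — approved.

Not approved — the Class I shares did not give the required vote.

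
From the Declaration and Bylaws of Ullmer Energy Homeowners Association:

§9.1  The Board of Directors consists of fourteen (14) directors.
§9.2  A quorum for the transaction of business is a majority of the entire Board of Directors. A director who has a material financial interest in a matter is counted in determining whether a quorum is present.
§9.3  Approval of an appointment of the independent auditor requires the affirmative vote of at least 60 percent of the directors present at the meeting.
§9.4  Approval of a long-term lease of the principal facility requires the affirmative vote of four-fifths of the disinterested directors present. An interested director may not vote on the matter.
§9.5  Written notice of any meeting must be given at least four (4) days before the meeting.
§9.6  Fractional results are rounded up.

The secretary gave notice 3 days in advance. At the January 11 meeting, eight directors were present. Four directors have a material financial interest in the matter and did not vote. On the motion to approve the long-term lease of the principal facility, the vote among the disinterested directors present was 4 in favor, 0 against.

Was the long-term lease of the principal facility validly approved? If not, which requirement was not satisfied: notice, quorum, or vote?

Notice: 3 days given; 4 required (3 < 4). Not satisfied.
Quorum: 8 present (interested directors count toward quorum); quorum is 8. Satisfied.
Vote: the long-term lease of the principal facility requires four-fifths of the disinterested directors present (8 − 4 = 4). 4/5 of 4 = 3.20, rounded up to 4, so 4 affirmative votes are needed; 4 voted in favor. Satisfied.

Invalid — notice requirement not satisfied.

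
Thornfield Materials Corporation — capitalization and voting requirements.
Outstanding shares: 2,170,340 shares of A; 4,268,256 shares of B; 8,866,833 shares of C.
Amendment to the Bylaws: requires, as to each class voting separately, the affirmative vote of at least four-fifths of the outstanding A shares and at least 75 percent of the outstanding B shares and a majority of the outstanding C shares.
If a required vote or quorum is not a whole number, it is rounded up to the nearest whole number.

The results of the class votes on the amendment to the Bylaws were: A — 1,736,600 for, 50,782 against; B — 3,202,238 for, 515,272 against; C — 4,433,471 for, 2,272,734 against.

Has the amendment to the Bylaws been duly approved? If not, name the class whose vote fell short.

Approved — every class gave the required vote.

A: 4/5 of 2170340 = 1736272; 1,736,272 required, 1,736,600 in favor — approved.
B: 3/4 of 4268256 = 3201192; 3,201,192 required, 3,202,238 in favor — approved.
C: a majority of 8866833 is 4433417; 4,433,417 required, 4,433,471 in favor — approved.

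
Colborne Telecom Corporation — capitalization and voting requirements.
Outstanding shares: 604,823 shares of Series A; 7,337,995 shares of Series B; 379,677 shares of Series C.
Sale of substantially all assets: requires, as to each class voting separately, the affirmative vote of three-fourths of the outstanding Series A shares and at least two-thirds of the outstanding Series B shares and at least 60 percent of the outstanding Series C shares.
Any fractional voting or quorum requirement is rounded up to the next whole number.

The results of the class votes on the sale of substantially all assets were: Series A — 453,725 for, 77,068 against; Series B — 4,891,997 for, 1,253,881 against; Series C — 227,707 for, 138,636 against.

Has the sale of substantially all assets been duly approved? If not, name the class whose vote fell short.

Not approved — the Series C shares did not give the required vote.

Series A: 3/4 of 604823 = 453617.25, rounded up to 453618; 453,618 required, 453,725 in favor — approved.
Series B: 2/3 of 7337995 = 4891996.67, rounded up to 4891997; 4,891,997 required, 4,891,997 in favor — approved.
Series C: 3/5 of 379677 = 227806.20, rounded up to 227807; 227,807 required, 227,707 in favor — not approved.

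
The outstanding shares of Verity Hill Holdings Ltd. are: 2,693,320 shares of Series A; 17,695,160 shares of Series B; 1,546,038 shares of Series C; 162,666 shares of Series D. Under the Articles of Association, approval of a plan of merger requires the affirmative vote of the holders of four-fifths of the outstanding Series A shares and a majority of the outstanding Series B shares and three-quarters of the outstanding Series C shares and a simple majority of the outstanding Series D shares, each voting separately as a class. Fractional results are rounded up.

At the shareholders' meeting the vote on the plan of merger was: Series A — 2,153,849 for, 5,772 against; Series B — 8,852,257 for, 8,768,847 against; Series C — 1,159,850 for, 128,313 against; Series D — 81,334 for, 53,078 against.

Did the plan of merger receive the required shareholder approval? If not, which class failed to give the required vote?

Series A: 4/5 of 2693320 = 2154656; 2,154,656 required, 2,153,849 in favor — not approved.
Series B: a majority of 17695160 is 8847581; 8,847,581 required, 8,852,257 in favor — approved.
Series C: 3/4 of 1546038 = 1159528.50, rounded up to 1159529; 1,159,529 required, 1,159,850 in favor — approved.
Series D: a majority of 162666 is 81334; 81,334 required, 81,334 in favor — approved.

Not approved — the Series A shares did not give the required vote.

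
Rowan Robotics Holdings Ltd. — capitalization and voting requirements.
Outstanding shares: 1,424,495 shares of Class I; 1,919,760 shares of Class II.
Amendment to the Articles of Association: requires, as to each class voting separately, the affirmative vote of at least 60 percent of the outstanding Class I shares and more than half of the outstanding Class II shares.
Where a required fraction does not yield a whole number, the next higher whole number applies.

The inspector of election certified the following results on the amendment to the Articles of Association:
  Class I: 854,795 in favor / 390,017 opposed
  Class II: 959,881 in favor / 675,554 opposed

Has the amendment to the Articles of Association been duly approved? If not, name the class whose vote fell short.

Class I: 3/5 of 1424495 = 854697; 854,697 required, 854,795 in favor — approved.
Class II: a majority of 1919760 is 959881; 959,881 required, 959,881 in favor — approved.

Approved — every class gave the required vote.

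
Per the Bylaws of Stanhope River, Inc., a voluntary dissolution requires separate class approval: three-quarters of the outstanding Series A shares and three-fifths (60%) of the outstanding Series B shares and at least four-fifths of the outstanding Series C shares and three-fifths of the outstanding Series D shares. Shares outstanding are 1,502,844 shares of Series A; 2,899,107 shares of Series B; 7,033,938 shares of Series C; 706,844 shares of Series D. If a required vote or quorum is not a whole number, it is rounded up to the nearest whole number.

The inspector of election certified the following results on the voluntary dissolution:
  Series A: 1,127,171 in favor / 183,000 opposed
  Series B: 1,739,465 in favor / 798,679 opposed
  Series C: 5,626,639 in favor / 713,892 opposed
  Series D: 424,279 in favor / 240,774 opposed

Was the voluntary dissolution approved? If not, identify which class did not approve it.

Series A: 3/4 of 1502844 = 1127133; 1,127,133 required, 1,127,171 in favor — approved.
Series B: 3/5 of 2899107 = 1739464.20, rounded up to 1739465; 1,739,465 required, 1,739,465 in favor — approved.
Series C: 4/5 of 7033938 = 5627150.40, rounded up to 5627151; 5,627,151 required, 5,626,639 in favor — not approved.
Series D: 3/5 of 706844 = 424106.40, rounded up to 424107; 424,107 required, 424,279 in favor — approved.

Not approved — the Series C shares did not give the required vote.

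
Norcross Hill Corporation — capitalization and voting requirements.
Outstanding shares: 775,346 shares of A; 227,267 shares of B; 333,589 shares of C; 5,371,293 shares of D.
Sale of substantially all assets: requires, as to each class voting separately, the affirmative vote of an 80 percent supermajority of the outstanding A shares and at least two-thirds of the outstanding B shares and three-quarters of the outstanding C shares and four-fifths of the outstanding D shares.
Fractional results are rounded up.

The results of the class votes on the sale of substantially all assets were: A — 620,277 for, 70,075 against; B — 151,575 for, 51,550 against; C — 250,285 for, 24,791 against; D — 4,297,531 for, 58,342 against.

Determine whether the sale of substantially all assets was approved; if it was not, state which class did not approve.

A: 4/5 of 775346 = 620276.80, rounded up to 620277; 620,277 required, 620,277 in favor — approved.
B: 2/3 of 227267 = 151511.33, rounded up to 151512; 151,512 required, 151,575 in favor — approved.
C: 3/4 of 333589 = 250191.75, rounded up to 250192; 250,192 required, 250,285 in favor — approved.
D: 4/5 of 5371293 = 4297034.40, rounded up to 4297035; 4,297,035 required, 4,297,531 in favor — approved.

Approved — every class gave the required vote.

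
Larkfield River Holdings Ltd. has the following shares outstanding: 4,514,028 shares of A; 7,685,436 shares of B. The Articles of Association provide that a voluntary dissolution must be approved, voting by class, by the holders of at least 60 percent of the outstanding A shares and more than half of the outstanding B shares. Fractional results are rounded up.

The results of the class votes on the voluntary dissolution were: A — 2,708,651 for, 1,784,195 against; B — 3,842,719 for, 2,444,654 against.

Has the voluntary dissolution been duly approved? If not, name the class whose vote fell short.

A: 3/5 of 4514028 = 2708416.80, rounded up to 2708417; 2,708,417 required, 2,708,651 in favor — approved.
B: a majority of 7685436 is 3842719; 3,842,719 required, 3,842,719 in favor — approved.

Approved — every class gave the required vote.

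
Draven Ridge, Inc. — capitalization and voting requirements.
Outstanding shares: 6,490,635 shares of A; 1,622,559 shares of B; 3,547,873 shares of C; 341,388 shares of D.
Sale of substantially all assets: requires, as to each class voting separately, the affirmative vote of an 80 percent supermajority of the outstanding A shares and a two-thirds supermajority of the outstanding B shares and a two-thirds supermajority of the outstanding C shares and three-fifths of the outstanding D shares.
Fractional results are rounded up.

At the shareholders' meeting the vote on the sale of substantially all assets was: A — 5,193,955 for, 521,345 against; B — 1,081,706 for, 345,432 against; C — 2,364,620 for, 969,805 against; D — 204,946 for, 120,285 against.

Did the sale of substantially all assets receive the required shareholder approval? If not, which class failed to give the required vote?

A: 4/5 of 6490635 = 5192508; 5,192,508 required, 5,193,955 in favor — approved.
B: 2/3 of 1622559 = 1081706; 1,081,706 required, 1,081,706 in favor — approved.
C: 2/3 of 3547873 = 2365248.67, rounded up to 2365249; 2,365,249 required, 2,364,620 in favor — not approved.
D: 3/5 of 341388 = 204832.80, rounded up to 204833; 204,833 required, 204,946 in favor — approved.

Not approved — the C shares did not give the required vote.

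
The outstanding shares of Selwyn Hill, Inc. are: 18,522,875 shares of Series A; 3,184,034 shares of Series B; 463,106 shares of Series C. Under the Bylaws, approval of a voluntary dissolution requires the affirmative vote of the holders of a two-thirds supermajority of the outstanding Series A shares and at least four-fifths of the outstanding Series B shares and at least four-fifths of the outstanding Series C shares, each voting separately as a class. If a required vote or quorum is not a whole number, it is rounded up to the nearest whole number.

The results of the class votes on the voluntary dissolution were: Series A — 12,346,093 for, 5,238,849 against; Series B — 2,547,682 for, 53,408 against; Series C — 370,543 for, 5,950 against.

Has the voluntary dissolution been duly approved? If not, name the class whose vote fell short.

Not approved — the Series A shares did not give the required vote.

Series A: 2/3 of 18522875 = 12348583.33, rounded up to 12348584; 12,348,584 required, 12,346,093 in favor — not approved.
Series B: 4/5 of 3184034 = 2547227.20, rounded up to 2547228; 2,547,228 required, 2,547,682 in favor — approved.
Series C: 4/5 of 463106 = 370484.80, rounded up to 370485; 370,485 required, 370,543 in favor — approved.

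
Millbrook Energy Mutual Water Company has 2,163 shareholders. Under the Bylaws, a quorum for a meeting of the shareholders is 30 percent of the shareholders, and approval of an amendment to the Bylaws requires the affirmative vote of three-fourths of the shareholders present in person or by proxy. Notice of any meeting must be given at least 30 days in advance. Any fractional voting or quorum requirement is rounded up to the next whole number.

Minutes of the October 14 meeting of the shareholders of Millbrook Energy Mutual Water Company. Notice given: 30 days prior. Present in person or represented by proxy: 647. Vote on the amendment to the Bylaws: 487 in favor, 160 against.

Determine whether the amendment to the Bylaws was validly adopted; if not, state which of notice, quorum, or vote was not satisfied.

Notice: 30 days given; 30 required. Satisfied.
Quorum: 30% of 2,163 = 648.90, rounded up to 649; 647 present. Not satisfied.
Vote: requires three-fourths of those present (647); 3/4 of 647 = 485.25, rounded up to 486, so 486 needed; 487 in favor. Satisfied.

Invalid — quorum requirement not satisfied.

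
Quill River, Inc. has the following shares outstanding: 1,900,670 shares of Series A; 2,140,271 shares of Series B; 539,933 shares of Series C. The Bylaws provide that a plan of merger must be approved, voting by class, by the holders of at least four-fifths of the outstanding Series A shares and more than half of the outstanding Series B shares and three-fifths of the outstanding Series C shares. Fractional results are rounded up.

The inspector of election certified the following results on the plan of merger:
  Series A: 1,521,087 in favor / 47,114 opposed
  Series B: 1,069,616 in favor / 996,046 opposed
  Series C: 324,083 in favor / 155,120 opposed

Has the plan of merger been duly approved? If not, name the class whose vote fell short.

Not approved — the Series B shares did not give the required vote.

Series A: 4/5 of 1900670 = 1520536; 1,520,536 required, 1,521,087 in favor — approved.
Series B: a majority of 2140271 is 1070136; 1,070,136 required, 1,069,616 in favor — not approved.
Series C: 3/5 of 539933 = 323959.80, rounded up to 323960; 323,960 required, 324,083 in favor — approved.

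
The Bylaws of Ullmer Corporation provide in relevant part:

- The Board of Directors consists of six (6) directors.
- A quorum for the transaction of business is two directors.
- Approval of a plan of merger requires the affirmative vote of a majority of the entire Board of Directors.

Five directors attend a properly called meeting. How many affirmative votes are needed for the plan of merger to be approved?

The plan of merger requires a majority of the entire Board of Directors (6).
A majority of 6 is 4.

4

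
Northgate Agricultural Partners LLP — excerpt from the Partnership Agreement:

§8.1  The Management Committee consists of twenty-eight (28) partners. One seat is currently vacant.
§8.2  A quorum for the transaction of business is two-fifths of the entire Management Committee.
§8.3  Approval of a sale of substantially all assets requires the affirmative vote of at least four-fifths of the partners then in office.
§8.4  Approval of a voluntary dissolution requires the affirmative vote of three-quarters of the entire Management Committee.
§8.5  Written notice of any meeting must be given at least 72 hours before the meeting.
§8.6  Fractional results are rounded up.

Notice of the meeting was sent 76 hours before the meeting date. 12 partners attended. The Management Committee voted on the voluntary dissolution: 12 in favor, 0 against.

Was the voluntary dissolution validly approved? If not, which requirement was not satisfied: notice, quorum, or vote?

Invalid — vote requirement not satisfied.

Notice: 76 hours given; 72 required (76 ≥ 72). Satisfied.
Quorum: 12 present; quorum is 12. Satisfied.
Vote: the voluntary dissolution requires three-fourths of the entire Management Committee (28). 3/4 of 28 = 21, so 21 affirmative votes are needed; 12 voted in favor. Not satisfied.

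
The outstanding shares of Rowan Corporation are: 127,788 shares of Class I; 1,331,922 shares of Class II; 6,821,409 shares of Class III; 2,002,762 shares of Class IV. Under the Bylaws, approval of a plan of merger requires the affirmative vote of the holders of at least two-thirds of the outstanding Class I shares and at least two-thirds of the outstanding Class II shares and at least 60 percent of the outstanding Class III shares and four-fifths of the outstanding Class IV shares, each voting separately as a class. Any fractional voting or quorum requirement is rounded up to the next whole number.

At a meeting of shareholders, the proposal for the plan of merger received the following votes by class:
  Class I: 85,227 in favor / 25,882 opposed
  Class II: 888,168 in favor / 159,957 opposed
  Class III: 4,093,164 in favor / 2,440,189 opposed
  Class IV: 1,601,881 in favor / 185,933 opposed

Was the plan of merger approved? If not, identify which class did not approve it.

Class I: 2/3 of 127788 = 85192; 85,192 required, 85,227 in favor — approved.
Class II: 2/3 of 1331922 = 887948; 887,948 required, 888,168 in favor — approved.
Class III: 3/5 of 6821409 = 4092845.40, rounded up to 4092846; 4,092,846 required, 4,093,164 in favor — approved.
Class IV: 4/5 of 2002762 = 1602209.60, rounded up to 1602210; 1,602,210 required, 1,601,881 in favor — not approved.

Not approved — the Class IV shares did not give the required vote.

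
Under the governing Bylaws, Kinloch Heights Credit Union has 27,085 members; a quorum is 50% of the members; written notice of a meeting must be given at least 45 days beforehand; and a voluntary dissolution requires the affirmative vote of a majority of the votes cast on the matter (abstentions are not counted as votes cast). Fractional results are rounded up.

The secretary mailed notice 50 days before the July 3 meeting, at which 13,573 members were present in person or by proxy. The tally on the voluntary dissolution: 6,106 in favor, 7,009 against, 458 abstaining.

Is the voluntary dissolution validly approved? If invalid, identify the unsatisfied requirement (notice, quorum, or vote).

Notice: 50 days given; 45 required. Satisfied.
Quorum: 50% of 27,085 = 13,542.50, rounded up to 13,543; 13,573 present. Satisfied.
Vote: requires a majority of the votes cast (13,573 − 458 abstaining = 13,115); a majority of 13115 is 6558, so 6,558 needed; 6,106 in favor. Not satisfied.

Invalid — vote requirement not satisfied.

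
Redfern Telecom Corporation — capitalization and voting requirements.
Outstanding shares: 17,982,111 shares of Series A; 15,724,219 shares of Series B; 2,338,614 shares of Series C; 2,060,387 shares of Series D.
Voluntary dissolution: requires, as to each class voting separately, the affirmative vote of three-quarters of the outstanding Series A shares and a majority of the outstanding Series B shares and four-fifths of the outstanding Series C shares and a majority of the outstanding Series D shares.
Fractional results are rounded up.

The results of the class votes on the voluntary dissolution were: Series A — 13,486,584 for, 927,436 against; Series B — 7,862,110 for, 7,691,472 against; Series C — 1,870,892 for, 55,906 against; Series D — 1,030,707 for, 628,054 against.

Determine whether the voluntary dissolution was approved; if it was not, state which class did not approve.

Series A: 3/4 of 17982111 = 13486583.25, rounded up to 13486584; 13,486,584 required, 13,486,584 in favor — approved.
Series B: a majority of 15724219 is 7862110; 7,862,110 required, 7,862,110 in favor — approved.
Series C: 4/5 of 2338614 = 1870891.20, rounded up to 1870892; 1,870,892 required, 1,870,892 in favor — approved.
Series D: a majority of 2060387 is 1030194; 1,030,194 required, 1,030,707 in favor — approved.

Approved — every class gave the required vote.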